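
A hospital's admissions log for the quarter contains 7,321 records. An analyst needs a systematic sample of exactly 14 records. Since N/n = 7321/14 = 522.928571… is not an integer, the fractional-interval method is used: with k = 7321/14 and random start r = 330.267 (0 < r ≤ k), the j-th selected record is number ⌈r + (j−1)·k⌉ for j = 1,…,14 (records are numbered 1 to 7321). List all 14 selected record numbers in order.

j=1: r + 0k = 330.267 → ⌈·⌉ = 331
j=2: r + 1k = 853.195571… → ⌈·⌉ = 854
j=3: r + 2k = 1376.124142… → ⌈·⌉ = 1377
j=4: r + 3k = 1899.052714… → ⌈·⌉ = 1900
j=5: r + 4k = 2421.981285… → ⌈·⌉ = 2422
j=6: r + 5k = 2944.909857… → ⌈·⌉ = 2945
j=7: r + 6k = 3467.838428… → ⌈·⌉ = 3468
j=8: r + 7k = 3990.767 → ⌈·⌉ = 3991
j=9: r + 8k = 4513.695571… → ⌈·⌉ = 4514
j=10: r + 9k = 5036.624142… → ⌈·⌉ = 5037
j=11: r + 10k = 5559.552714… → ⌈·⌉ = 5560
j=12: r + 11k = 6082.481285… → ⌈·⌉ = 6083
j=13: r + 12k = 6605.409857… → ⌈·⌉ = 6606
j=14: r + 13k = 7128.338428… → ⌈·⌉ = 7129

331, 854, 1377, 1900, 2422, 2945, 3468, 3991, 4514, 5037, 5560, 6083, 6606, 7129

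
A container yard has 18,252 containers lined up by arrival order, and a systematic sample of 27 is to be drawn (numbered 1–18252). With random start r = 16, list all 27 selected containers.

16, 692, 1368, 2044, 2720, 3396, 4072, 4748, 5424, 6100, 6776, 7452, 8128, 8804, 9480, 10156, 10832, 11508, 12184, 12860, 13536, 14212, 14888, 15564, 16240, 16916, 17592

k = N/n = 18252/27 = 676
container 1: 16
container 2: 16 + 676 = 692
container 3: 692 + 676 = 1368
container 4: 1368 + 676 = 2044
container 5: 2044 + 676 = 2720
container 6: 2720 + 676 = 3396
container 7: 3396 + 676 = 4072
container 8: 4072 + 676 = 4748
container 9: 4748 + 676 = 5424
container 10: 5424 + 676 = 6100
container 11: 6100 + 676 = 6776
container 12: 6776 + 676 = 7452
container 13: 7452 + 676 = 8128
container 14: 8128 + 676 = 8804
container 15: 8804 + 676 = 9480
container 16: 9480 + 676 = 10156
container 17: 10156 + 676 = 10832
container 18: 10832 + 676 = 11508
container 19: 11508 + 676 = 12184
container 20: 12184 + 676 = 12860
container 21: 12860 + 676 = 13536
container 22: 13536 + 676 = 14212
container 23: 14212 + 676 = 14888
container 24: 14888 + 676 = 15564
container 25: 15564 + 676 = 16240
container 26: 16240 + 676 = 16916
container 27: 16916 + 676 = 17592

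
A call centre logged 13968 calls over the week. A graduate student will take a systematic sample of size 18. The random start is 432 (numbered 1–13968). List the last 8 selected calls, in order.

k = N/n = 13968/18 = 776
11th selection = 432 + 10×776 = 8192
12th: 8192 + 776 = 8968
13th: 8968 + 776 = 9744
14th: 9744 + 776 = 10520
15th: 10520 + 776 = 11296
16th: 11296 + 776 = 12072
17th: 12072 + 776 = 12848
18th: 12848 + 776 = 13624

8192, 8968, 9744, 10520, 11296, 12072, 12848, 13624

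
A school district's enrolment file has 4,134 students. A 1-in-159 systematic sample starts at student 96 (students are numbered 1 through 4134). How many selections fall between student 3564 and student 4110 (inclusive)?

4

k = 159
First selection ≥ 3564: 96 + ⌈(3564−96)/159⌉·159 = 96 + 22×159 = 3594
Last selection ≤ 4110: 96 + ⌊(4110−96)/159⌋·159 = 96 + 25×159 = 4071
Count = 25 − 22 + 1 = 4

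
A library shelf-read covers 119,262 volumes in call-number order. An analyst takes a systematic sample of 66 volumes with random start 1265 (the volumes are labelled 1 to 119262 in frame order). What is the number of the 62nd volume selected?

k = 119262/66 = 1807
62nd selection = r + (62−1)·k = 1265 + 61×1807 = 1265 + 110227 = 111492

111492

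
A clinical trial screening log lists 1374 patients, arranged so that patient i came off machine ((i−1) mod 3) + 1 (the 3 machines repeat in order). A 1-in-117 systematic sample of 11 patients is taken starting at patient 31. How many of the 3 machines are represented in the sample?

1

Consecutive selections differ by k = 117, so their machine numbers differ by 117 mod 3 = 0.
gcd(117, 3) = 3, so the sample visits 3/3 = 1 distinct residues mod 3.
Start 31 is machine 1; the machines hit are 1.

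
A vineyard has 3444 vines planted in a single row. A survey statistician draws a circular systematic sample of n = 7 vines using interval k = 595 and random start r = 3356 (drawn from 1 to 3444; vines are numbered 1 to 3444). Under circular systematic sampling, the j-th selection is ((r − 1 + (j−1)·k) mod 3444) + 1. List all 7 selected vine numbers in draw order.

Selection 1: 3356
Selection 2: 3356 + 595 = 3951 → 3951 − 3444 = 507
Selection 3: 507 + 595 = 1102
Selection 4: 1102 + 595 = 1697
Selection 5: 1697 + 595 = 2292
Selection 6: 2292 + 595 = 2887
Selection 7: 2887 + 595 = 3482 → 3482 − 3444 = 38

3356, 507, 1102, 1697, 2292, 2887, 38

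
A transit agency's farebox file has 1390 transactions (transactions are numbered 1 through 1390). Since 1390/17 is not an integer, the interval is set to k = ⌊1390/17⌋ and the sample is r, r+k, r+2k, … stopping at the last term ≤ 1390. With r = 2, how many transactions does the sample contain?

18

k = ⌊1390/17⌋ = 81
Achieved size = ⌊(1390 − 2)/81⌋ + 1 = ⌊1388/81⌋ + 1 = 17 + 1 = 18
(last selection: 2 + 17×81 = 1379 ≤ 1390; next would be 1460 > 1390)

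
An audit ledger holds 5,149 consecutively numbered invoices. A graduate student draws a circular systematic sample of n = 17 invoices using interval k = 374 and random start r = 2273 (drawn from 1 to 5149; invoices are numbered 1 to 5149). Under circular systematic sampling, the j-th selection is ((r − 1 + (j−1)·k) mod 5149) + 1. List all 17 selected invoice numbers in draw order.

Selection 1: 2273
Selection 2: 2273 + 374 = 2647
Selection 3: 2647 + 374 = 3021
Selection 4: 3021 + 374 = 3395
Selection 5: 3395 + 374 = 3769
Selection 6: 3769 + 374 = 4143
Selection 7: 4143 + 374 = 4517
Selection 8: 4517 + 374 = 4891
Selection 9: 4891 + 374 = 5265 → 5265 − 5149 = 116
Selection 10: 116 + 374 = 490
Selection 11: 490 + 374 = 864
Selection 12: 864 + 374 = 1238
Selection 13: 1238 + 374 = 1612
Selection 14: 1612 + 374 = 1986
Selection 15: 1986 + 374 = 2360
Selection 16: 2360 + 374 = 2734
Selection 17: 2734 + 374 = 3108

2273, 2647, 3021, 3395, 3769, 4143, 4517, 4891, 116, 490, 864, 1238, 1612, 1986, 2360, 2734, 3108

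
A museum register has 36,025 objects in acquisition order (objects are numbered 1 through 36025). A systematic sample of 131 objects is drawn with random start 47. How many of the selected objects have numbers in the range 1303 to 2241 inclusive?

3

k = 36025/131 = 275
First selection ≥ 1303: 47 + ⌈(1303−47)/275⌉·275 = 47 + 5×275 = 1422
Last selection ≤ 2241: 47 + ⌊(2241−47)/275⌋·275 = 47 + 7×275 = 1972
Count = 7 − 5 + 1 = 3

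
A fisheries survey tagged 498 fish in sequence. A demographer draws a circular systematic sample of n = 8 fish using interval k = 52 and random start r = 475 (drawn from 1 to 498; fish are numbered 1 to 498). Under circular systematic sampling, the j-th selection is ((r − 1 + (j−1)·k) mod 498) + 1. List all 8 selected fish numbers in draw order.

475, 29, 81, 133, 185, 237, 289, 341

Selection 1: 475
Selection 2: 475 + 52 = 527 → 527 − 498 = 29
Selection 3: 29 + 52 = 81
Selection 4: 81 + 52 = 133
Selection 5: 133 + 52 = 185
Selection 6: 185 + 52 = 237
Selection 7: 237 + 52 = 289
Selection 8: 289 + 52 = 341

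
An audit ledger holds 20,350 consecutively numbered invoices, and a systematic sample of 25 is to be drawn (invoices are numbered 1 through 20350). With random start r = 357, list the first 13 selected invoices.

k = N/n = 20350/25 = 814
invoice 1: 357
invoice 2: 357 + 814 = 1171
invoice 3: 1171 + 814 = 1985
invoice 4: 1985 + 814 = 2799
invoice 5: 2799 + 814 = 3613
invoice 6: 3613 + 814 = 4427
invoice 7: 4427 + 814 = 5241
invoice 8: 5241 + 814 = 6055
invoice 9: 6055 + 814 = 6869
invoice 10: 6869 + 814 = 7683
invoice 11: 7683 + 814 = 8497
invoice 12: 8497 + 814 = 9311
invoice 13: 9311 + 814 = 10125

357, 1171, 1985, 2799, 3613, 4427, 5241, 6055, 6869, 7683, 8497, 9311, 10125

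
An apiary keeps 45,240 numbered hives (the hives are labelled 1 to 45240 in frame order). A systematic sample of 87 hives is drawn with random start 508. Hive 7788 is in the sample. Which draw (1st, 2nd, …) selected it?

k = 45240/87 = 520
position = (7788 − 508)/520 + 1 = 7280/520 + 1 = 14 + 1 = 15

15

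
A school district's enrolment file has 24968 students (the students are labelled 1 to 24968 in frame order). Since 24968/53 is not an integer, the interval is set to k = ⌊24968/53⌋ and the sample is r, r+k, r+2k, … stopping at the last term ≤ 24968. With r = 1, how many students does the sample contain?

k = ⌊24968/53⌋ = 471
Achieved size = ⌊(24968 − 1)/471⌋ + 1 = ⌊24967/471⌋ + 1 = 53 + 1 = 54
(last selection: 1 + 53×471 = 24964 ≤ 24968; next would be 25435 > 24968)

54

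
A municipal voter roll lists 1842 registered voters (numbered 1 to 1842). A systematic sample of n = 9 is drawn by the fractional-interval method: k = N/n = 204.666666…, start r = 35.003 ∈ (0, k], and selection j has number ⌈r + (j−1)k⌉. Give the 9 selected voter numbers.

36, 240, 445, 650, 854, 1059, 1264, 1468, 1673

j=1: r + 0k = 35.003 → ⌈·⌉ = 36
j=2: r + 1k = 239.669666… → ⌈·⌉ = 240
j=3: r + 2k = 444.336333… → ⌈·⌉ = 445
j=4: r + 3k = 649.003 → ⌈·⌉ = 650
j=5: r + 4k = 853.669666… → ⌈·⌉ = 854
j=6: r + 5k = 1058.336333… → ⌈·⌉ = 1059
j=7: r + 6k = 1263.003 → ⌈·⌉ = 1264
j=8: r + 7k = 1467.669666… → ⌈·⌉ = 1468
j=9: r + 8k = 1672.336333… → ⌈·⌉ = 1673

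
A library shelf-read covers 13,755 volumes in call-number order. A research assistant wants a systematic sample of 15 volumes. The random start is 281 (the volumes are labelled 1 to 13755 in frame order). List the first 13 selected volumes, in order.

281, 1198, 2115, 3032, 3949, 4866, 5783, 6700, 7617, 8534, 9451, 10368, 11285

k = N/n = 13755/15 = 917
volume 1: 281
volume 2: 281 + 917 = 1198
volume 3: 1198 + 917 = 2115
volume 4: 2115 + 917 = 3032
volume 5: 3032 + 917 = 3949
volume 6: 3949 + 917 = 4866
volume 7: 4866 + 917 = 5783
volume 8: 5783 + 917 = 6700
volume 9: 6700 + 917 = 7617
volume 10: 7617 + 917 = 8534
volume 11: 8534 + 917 = 9451
volume 12: 9451 + 917 = 10368
volume 13: 10368 + 917 = 11285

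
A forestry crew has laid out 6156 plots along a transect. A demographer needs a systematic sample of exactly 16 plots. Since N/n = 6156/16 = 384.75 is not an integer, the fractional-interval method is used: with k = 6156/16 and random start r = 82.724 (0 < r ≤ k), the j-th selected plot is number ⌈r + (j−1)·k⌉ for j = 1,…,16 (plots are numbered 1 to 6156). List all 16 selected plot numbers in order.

j=1: r + 0k = 82.724 → ⌈·⌉ = 83
j=2: r + 1k = 467.474 → ⌈·⌉ = 468
j=3: r + 2k = 852.224 → ⌈·⌉ = 853
j=4: r + 3k = 1236.974 → ⌈·⌉ = 1237
j=5: r + 4k = 1621.724 → ⌈·⌉ = 1622
j=6: r + 5k = 2006.474 → ⌈·⌉ = 2007
j=7: r + 6k = 2391.224 → ⌈·⌉ = 2392
j=8: r + 7k = 2775.974 → ⌈·⌉ = 2776
j=9: r + 8k = 3160.724 → ⌈·⌉ = 3161
j=10: r + 9k = 3545.474 → ⌈·⌉ = 3546
j=11: r + 10k = 3930.224 → ⌈·⌉ = 3931
j=12: r + 11k = 4314.974 → ⌈·⌉ = 4315
j=13: r + 12k = 4699.724 → ⌈·⌉ = 4700
j=14: r + 13k = 5084.474 → ⌈·⌉ = 5085
j=15: r + 14k = 5469.224 → ⌈·⌉ = 5470
j=16: r + 15k = 5853.974 → ⌈·⌉ = 5854

83, 468, 853, 1237, 1622, 2007, 2392, 2776, 3161, 3546, 3931, 4315, 4700, 5085, 5470, 5854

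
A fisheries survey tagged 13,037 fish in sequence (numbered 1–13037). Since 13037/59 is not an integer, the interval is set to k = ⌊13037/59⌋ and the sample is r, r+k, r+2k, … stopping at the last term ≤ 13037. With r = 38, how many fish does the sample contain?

60

k = ⌊13037/59⌋ = 220
Achieved size = ⌊(13037 − 38)/220⌋ + 1 = ⌊12999/220⌋ + 1 = 59 + 1 = 60
(last selection: 38 + 59×220 = 13018 ≤ 13037; next would be 13238 > 13037)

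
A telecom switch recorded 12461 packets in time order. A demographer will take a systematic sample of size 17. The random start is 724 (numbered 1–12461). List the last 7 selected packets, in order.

8054, 8787, 9520, 10253, 10986, 11719, 12452

k = N/n = 12461/17 = 733
11th selection = 724 + 10×733 = 8054
12th: 8054 + 733 = 8787
13th: 8787 + 733 = 9520
14th: 9520 + 733 = 10253
15th: 10253 + 733 = 10986
16th: 10986 + 733 = 11719
17th: 11719 + 733 = 12452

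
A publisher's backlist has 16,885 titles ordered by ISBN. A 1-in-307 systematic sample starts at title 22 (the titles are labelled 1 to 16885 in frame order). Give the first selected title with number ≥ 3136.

k = 307
Steps past start: ⌈(3136 − 22)/307⌉ = ⌈3114/307⌉ = 11
Selected title: 22 + 11×307 = 3399

3399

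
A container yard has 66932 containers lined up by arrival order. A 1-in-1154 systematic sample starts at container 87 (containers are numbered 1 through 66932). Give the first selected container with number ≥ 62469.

k = 1154
Steps past start: ⌈(62469 − 87)/1154⌉ = ⌈62382/1154⌉ = 55
Selected container: 87 + 55×1154 = 63557

63557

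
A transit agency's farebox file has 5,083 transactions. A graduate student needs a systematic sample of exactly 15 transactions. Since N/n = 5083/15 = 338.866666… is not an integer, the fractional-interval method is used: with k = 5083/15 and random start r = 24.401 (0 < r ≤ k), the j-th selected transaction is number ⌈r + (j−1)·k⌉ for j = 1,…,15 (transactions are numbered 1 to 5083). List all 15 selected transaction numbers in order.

j=1: r + 0k = 24.401 → ⌈·⌉ = 25
j=2: r + 1k = 363.267666… → ⌈·⌉ = 364
j=3: r + 2k = 702.134333… → ⌈·⌉ = 703
j=4: r + 3k = 1041.001 → ⌈·⌉ = 1042
j=5: r + 4k = 1379.867666… → ⌈·⌉ = 1380
j=6: r + 5k = 1718.734333… → ⌈·⌉ = 1719
j=7: r + 6k = 2057.601 → ⌈·⌉ = 2058
j=8: r + 7k = 2396.467666… → ⌈·⌉ = 2397
j=9: r + 8k = 2735.334333… → ⌈·⌉ = 2736
j=10: r + 9k = 3074.201 → ⌈·⌉ = 3075
j=11: r + 10k = 3413.067666… → ⌈·⌉ = 3414
j=12: r + 11k = 3751.934333… → ⌈·⌉ = 3752
j=13: r + 12k = 4090.801 → ⌈·⌉ = 4091
j=14: r + 13k = 4429.667666… → ⌈·⌉ = 4430
j=15: r + 14k = 4768.534333… → ⌈·⌉ = 4769

25, 364, 703, 1042, 1380, 1719, 2058, 2397, 2736, 3075, 3414, 3752, 4091, 4430, 4769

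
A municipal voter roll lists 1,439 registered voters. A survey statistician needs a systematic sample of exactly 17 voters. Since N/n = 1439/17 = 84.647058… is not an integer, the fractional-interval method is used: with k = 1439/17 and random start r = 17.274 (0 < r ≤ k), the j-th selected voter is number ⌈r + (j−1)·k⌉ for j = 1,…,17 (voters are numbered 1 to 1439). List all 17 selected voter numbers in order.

j=1: r + 0k = 17.274 → ⌈·⌉ = 18
j=2: r + 1k = 101.921058… → ⌈·⌉ = 102
j=3: r + 2k = 186.568117… → ⌈·⌉ = 187
j=4: r + 3k = 271.215176… → ⌈·⌉ = 272
j=5: r + 4k = 355.862235… → ⌈·⌉ = 356
j=6: r + 5k = 440.509294… → ⌈·⌉ = 441
j=7: r + 6k = 525.156352… → ⌈·⌉ = 526
j=8: r + 7k = 609.803411… → ⌈·⌉ = 610
j=9: r + 8k = 694.450470… → ⌈·⌉ = 695
j=10: r + 9k = 779.097529… → ⌈·⌉ = 780
j=11: r + 10k = 863.744588… → ⌈·⌉ = 864
j=12: r + 11k = 948.391647… → ⌈·⌉ = 949
j=13: r + 12k = 1033.038705… → ⌈·⌉ = 1034
j=14: r + 13k = 1117.685764… → ⌈·⌉ = 1118
j=15: r + 14k = 1202.332823… → ⌈·⌉ = 1203
j=16: r + 15k = 1286.979882… → ⌈·⌉ = 1287
j=17: r + 16k = 1371.626941… → ⌈·⌉ = 1372

18, 102, 187, 272, 356, 441, 526, 610, 695, 780, 864, 949, 1034, 1118, 1203, 1287, 1372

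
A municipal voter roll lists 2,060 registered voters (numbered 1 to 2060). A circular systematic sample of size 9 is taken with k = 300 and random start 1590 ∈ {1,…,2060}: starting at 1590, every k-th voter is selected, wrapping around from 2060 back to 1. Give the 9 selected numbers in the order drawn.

1590, 1890, 130, 430, 730, 1030, 1330, 1630, 1930

Selection 1: 1590
Selection 2: 1590 + 300 = 1890
Selection 3: 1890 + 300 = 2190 → 2190 − 2060 = 130
Selection 4: 130 + 300 = 430
Selection 5: 430 + 300 = 730
Selection 6: 730 + 300 = 1030
Selection 7: 1030 + 300 = 1330
Selection 8: 1330 + 300 = 1630
Selection 9: 1630 + 300 = 1930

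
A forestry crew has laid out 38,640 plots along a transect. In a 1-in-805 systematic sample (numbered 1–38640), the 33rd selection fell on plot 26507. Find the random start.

k = 805
r = 26507 − (33−1)×805 = 26507 − 25760 = 747

747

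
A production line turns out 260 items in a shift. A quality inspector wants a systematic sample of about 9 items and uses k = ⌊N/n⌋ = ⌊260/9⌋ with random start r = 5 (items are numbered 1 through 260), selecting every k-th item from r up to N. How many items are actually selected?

10

k = ⌊260/9⌋ = 28
Achieved size = ⌊(260 − 5)/28⌋ + 1 = ⌊255/28⌋ + 1 = 9 + 1 = 10
(last selection: 5 + 9×28 = 257 ≤ 260; next would be 285 > 260)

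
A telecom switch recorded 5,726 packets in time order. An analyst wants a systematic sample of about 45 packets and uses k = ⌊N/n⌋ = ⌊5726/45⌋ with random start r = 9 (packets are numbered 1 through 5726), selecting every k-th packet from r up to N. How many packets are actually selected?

k = ⌊5726/45⌋ = 127
Achieved size = ⌊(5726 − 9)/127⌋ + 1 = ⌊5717/127⌋ + 1 = 45 + 1 = 46
(last selection: 9 + 45×127 = 5724 ≤ 5726; next would be 5851 > 5726)

46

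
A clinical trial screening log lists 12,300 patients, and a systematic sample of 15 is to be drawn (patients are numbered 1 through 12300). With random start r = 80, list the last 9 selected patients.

5000, 5820, 6640, 7460, 8280, 9100, 9920, 10740, 11560

k = N/n = 12300/15 = 820
7th selection = 80 + 6×820 = 5000
8th: 5000 + 820 = 5820
9th: 5820 + 820 = 6640
10th: 6640 + 820 = 7460
11th: 7460 + 820 = 8280
12th: 8280 + 820 = 9100
13th: 9100 + 820 = 9920
14th: 9920 + 820 = 10740
15th: 10740 + 820 = 11560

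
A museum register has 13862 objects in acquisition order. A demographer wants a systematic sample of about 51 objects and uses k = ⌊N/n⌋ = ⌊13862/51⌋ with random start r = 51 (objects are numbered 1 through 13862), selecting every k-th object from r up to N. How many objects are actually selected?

k = ⌊13862/51⌋ = 271
Achieved size = ⌊(13862 − 51)/271⌋ + 1 = ⌊13811/271⌋ + 1 = 50 + 1 = 51
(last selection: 51 + 50×271 = 13601 ≤ 13862; next would be 13872 > 13862)

51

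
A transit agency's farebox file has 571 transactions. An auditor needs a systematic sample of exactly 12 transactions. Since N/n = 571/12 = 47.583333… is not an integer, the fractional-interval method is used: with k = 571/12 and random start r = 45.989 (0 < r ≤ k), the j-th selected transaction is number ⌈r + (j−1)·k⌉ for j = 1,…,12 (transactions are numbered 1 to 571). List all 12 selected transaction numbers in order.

j=1: r + 0k = 45.989 → ⌈·⌉ = 46
j=2: r + 1k = 93.572333… → ⌈·⌉ = 94
j=3: r + 2k = 141.155666… → ⌈·⌉ = 142
j=4: r + 3k = 188.739 → ⌈·⌉ = 189
j=5: r + 4k = 236.322333… → ⌈·⌉ = 237
j=6: r + 5k = 283.905666… → ⌈·⌉ = 284
j=7: r + 6k = 331.489 → ⌈·⌉ = 332
j=8: r + 7k = 379.072333… → ⌈·⌉ = 380
j=9: r + 8k = 426.655666… → ⌈·⌉ = 427
j=10: r + 9k = 474.239 → ⌈·⌉ = 475
j=11: r + 10k = 521.822333… → ⌈·⌉ = 522
j=12: r + 11k = 569.405666… → ⌈·⌉ = 570

46, 94, 142, 189, 237, 284, 332, 380, 427, 475, 522, 570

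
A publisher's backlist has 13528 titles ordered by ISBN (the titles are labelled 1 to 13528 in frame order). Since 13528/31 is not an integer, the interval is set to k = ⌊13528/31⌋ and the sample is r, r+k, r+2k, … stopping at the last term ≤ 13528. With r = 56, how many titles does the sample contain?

31

k = ⌊13528/31⌋ = 436
Achieved size = ⌊(13528 − 56)/436⌋ + 1 = ⌊13472/436⌋ + 1 = 30 + 1 = 31
(last selection: 56 + 30×436 = 13136 ≤ 13528; next would be 13572 > 13528)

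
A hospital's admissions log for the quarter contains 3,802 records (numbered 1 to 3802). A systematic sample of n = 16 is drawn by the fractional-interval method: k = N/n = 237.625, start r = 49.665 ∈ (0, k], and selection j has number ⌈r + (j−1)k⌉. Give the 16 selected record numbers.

j=1: r + 0k = 49.665 → ⌈·⌉ = 50
j=2: r + 1k = 287.29 → ⌈·⌉ = 288
j=3: r + 2k = 524.915 → ⌈·⌉ = 525
j=4: r + 3k = 762.54 → ⌈·⌉ = 763
j=5: r + 4k = 1000.165 → ⌈·⌉ = 1001
j=6: r + 5k = 1237.79 → ⌈·⌉ = 1238
j=7: r + 6k = 1475.415 → ⌈·⌉ = 1476
j=8: r + 7k = 1713.04 → ⌈·⌉ = 1714
j=9: r + 8k = 1950.665 → ⌈·⌉ = 1951
j=10: r + 9k = 2188.29 → ⌈·⌉ = 2189
j=11: r + 10k = 2425.915 → ⌈·⌉ = 2426
j=12: r + 11k = 2663.54 → ⌈·⌉ = 2664
j=13: r + 12k = 2901.165 → ⌈·⌉ = 2902
j=14: r + 13k = 3138.79 → ⌈·⌉ = 3139
j=15: r + 14k = 3376.415 → ⌈·⌉ = 3377
j=16: r + 15k = 3614.04 → ⌈·⌉ = 3615

50, 288, 525, 763, 1001, 1238, 1476, 1714, 1951, 2189, 2426, 2664, 2902, 3139, 3377, 3615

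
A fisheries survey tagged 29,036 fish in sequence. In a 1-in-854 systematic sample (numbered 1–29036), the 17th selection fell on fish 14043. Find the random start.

k = 854
r = 14043 − (17−1)×854 = 14043 − 13664 = 379

379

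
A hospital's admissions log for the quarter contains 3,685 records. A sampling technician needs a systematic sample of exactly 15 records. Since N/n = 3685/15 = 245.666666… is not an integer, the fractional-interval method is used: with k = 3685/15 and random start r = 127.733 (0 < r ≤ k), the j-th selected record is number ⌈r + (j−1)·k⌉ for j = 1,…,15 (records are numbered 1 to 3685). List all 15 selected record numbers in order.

j=1: r + 0k = 127.733 → ⌈·⌉ = 128
j=2: r + 1k = 373.399666… → ⌈·⌉ = 374
j=3: r + 2k = 619.066333… → ⌈·⌉ = 620
j=4: r + 3k = 864.733 → ⌈·⌉ = 865
j=5: r + 4k = 1110.399666… → ⌈·⌉ = 1111
j=6: r + 5k = 1356.066333… → ⌈·⌉ = 1357
j=7: r + 6k = 1601.733 → ⌈·⌉ = 1602
j=8: r + 7k = 1847.399666… → ⌈·⌉ = 1848
j=9: r + 8k = 2093.066333… → ⌈·⌉ = 2094
j=10: r + 9k = 2338.733 → ⌈·⌉ = 2339
j=11: r + 10k = 2584.399666… → ⌈·⌉ = 2585
j=12: r + 11k = 2830.066333… → ⌈·⌉ = 2831
j=13: r + 12k = 3075.733 → ⌈·⌉ = 3076
j=14: r + 13k = 3321.399666… → ⌈·⌉ = 3322
j=15: r + 14k = 3567.066333… → ⌈·⌉ = 3568

128, 374, 620, 865, 1111, 1357, 1602, 1848, 2094, 2339, 2585, 2831, 3076, 3322, 3568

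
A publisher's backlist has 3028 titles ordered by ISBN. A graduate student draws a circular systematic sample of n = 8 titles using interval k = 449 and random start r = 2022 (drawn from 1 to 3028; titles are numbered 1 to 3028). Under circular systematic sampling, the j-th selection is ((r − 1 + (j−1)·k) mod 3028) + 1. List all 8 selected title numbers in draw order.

2022, 2471, 2920, 341, 790, 1239, 1688, 2137

Selection 1: 2022
Selection 2: 2022 + 449 = 2471
Selection 3: 2471 + 449 = 2920
Selection 4: 2920 + 449 = 3369 → 3369 − 3028 = 341
Selection 5: 341 + 449 = 790
Selection 6: 790 + 449 = 1239
Selection 7: 1239 + 449 = 1688
Selection 8: 1688 + 449 = 2137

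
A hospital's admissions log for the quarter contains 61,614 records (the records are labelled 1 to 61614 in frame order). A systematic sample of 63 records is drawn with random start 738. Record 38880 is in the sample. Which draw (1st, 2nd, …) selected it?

40

k = 61614/63 = 978
position = (38880 − 738)/978 + 1 = 38142/978 + 1 = 39 + 1 = 40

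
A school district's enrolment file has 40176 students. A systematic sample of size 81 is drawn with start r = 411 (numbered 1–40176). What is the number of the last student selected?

k = 40176/81 = 496
81st selection = r + (81−1)·k = 411 + 80×496 = 411 + 39680 = 40091

40091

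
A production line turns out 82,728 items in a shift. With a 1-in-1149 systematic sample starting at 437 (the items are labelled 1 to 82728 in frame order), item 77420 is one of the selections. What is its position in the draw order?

68

k = 1149
position = (77420 − 437)/1149 + 1 = 76983/1149 + 1 = 67 + 1 = 68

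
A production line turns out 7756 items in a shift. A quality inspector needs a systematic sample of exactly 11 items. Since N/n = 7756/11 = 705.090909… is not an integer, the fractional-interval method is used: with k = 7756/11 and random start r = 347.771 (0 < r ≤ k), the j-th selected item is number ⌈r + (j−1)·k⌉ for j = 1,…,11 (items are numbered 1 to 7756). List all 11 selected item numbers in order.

j=1: r + 0k = 347.771 → ⌈·⌉ = 348
j=2: r + 1k = 1052.861909… → ⌈·⌉ = 1053
j=3: r + 2k = 1757.952818… → ⌈·⌉ = 1758
j=4: r + 3k = 2463.043727… → ⌈·⌉ = 2464
j=5: r + 4k = 3168.134636… → ⌈·⌉ = 3169
j=6: r + 5k = 3873.225545… → ⌈·⌉ = 3874
j=7: r + 6k = 4578.316454… → ⌈·⌉ = 4579
j=8: r + 7k = 5283.407363… → ⌈·⌉ = 5284
j=9: r + 8k = 5988.498272… → ⌈·⌉ = 5989
j=10: r + 9k = 6693.589181… → ⌈·⌉ = 6694
j=11: r + 10k = 7398.680090… → ⌈·⌉ = 7399

348, 1053, 1758, 2464, 3169, 3874, 4579, 5284, 5989, 6694, 7399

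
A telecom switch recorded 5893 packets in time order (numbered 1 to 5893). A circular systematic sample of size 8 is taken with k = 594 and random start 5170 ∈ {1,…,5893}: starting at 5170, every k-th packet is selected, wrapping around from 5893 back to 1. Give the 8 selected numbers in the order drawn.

5170, 5764, 465, 1059, 1653, 2247, 2841, 3435

Selection 1: 5170
Selection 2: 5170 + 594 = 5764
Selection 3: 5764 + 594 = 6358 → 6358 − 5893 = 465
Selection 4: 465 + 594 = 1059
Selection 5: 1059 + 594 = 1653
Selection 6: 1653 + 594 = 2247
Selection 7: 2247 + 594 = 2841
Selection 8: 2841 + 594 = 3435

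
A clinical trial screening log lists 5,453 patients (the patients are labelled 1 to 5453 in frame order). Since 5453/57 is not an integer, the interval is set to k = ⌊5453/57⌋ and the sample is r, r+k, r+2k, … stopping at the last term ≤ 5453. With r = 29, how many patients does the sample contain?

k = ⌊5453/57⌋ = 95
Achieved size = ⌊(5453 − 29)/95⌋ + 1 = ⌊5424/95⌋ + 1 = 57 + 1 = 58
(last selection: 29 + 57×95 = 5444 ≤ 5453; next would be 5539 > 5453)

58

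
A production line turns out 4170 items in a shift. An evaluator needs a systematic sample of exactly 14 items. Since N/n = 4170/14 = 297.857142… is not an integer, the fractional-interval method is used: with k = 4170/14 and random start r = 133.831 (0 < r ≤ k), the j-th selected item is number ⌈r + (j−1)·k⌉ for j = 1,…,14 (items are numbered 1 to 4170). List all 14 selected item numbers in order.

134, 432, 730, 1028, 1326, 1624, 1921, 2219, 2517, 2815, 3113, 3411, 3709, 4006

j=1: r + 0k = 133.831 → ⌈·⌉ = 134
j=2: r + 1k = 431.688142… → ⌈·⌉ = 432
j=3: r + 2k = 729.545285… → ⌈·⌉ = 730
j=4: r + 3k = 1027.402428… → ⌈·⌉ = 1028
j=5: r + 4k = 1325.259571… → ⌈·⌉ = 1326
j=6: r + 5k = 1623.116714… → ⌈·⌉ = 1624
j=7: r + 6k = 1920.973857… → ⌈·⌉ = 1921
j=8: r + 7k = 2218.831 → ⌈·⌉ = 2219
j=9: r + 8k = 2516.688142… → ⌈·⌉ = 2517
j=10: r + 9k = 2814.545285… → ⌈·⌉ = 2815
j=11: r + 10k = 3112.402428… → ⌈·⌉ = 3113
j=12: r + 11k = 3410.259571… → ⌈·⌉ = 3411
j=13: r + 12k = 3708.116714… → ⌈·⌉ = 3709
j=14: r + 13k = 4005.973857… → ⌈·⌉ = 4006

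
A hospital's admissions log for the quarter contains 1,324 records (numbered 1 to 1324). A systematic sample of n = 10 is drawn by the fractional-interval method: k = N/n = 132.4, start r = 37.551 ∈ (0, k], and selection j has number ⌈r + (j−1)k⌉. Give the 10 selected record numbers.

38, 170, 303, 435, 568, 700, 832, 965, 1097, 1230

j=1: r + 0k = 37.551 → ⌈·⌉ = 38
j=2: r + 1k = 169.951 → ⌈·⌉ = 170
j=3: r + 2k = 302.351 → ⌈·⌉ = 303
j=4: r + 3k = 434.751 → ⌈·⌉ = 435
j=5: r + 4k = 567.151 → ⌈·⌉ = 568
j=6: r + 5k = 699.551 → ⌈·⌉ = 700
j=7: r + 6k = 831.951 → ⌈·⌉ = 832
j=8: r + 7k = 964.351 → ⌈·⌉ = 965
j=9: r + 8k = 1096.751 → ⌈·⌉ = 1097
j=10: r + 9k = 1229.151 → ⌈·⌉ = 1230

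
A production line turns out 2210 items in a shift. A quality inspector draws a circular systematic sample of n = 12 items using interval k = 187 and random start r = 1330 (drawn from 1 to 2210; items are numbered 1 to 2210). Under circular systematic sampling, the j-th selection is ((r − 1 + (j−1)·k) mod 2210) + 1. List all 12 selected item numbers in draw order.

Selection 1: 1330
Selection 2: 1330 + 187 = 1517
Selection 3: 1517 + 187 = 1704
Selection 4: 1704 + 187 = 1891
Selection 5: 1891 + 187 = 2078
Selection 6: 2078 + 187 = 2265 → 2265 − 2210 = 55
Selection 7: 55 + 187 = 242
Selection 8: 242 + 187 = 429
Selection 9: 429 + 187 = 616
Selection 10: 616 + 187 = 803
Selection 11: 803 + 187 = 990
Selection 12: 990 + 187 = 1177

1330, 1517, 1704, 1891, 2078, 55, 242, 429, 616, 803, 990, 1177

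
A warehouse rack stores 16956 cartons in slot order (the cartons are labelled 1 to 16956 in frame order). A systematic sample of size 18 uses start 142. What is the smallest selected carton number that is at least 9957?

10504

k = 16956/18 = 942
Steps past start: ⌈(9957 − 142)/942⌉ = ⌈9815/942⌉ = 11
Selected carton: 142 + 11×942 = 10504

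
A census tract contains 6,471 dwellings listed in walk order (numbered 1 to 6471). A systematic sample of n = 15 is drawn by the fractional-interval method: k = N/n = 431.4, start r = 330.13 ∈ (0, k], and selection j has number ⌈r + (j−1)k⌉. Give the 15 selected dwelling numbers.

331, 762, 1193, 1625, 2056, 2488, 2919, 3350, 3782, 4213, 4645, 5076, 5507, 5939, 6370

j=1: r + 0k = 330.13 → ⌈·⌉ = 331
j=2: r + 1k = 761.53 → ⌈·⌉ = 762
j=3: r + 2k = 1192.93 → ⌈·⌉ = 1193
j=4: r + 3k = 1624.33 → ⌈·⌉ = 1625
j=5: r + 4k = 2055.73 → ⌈·⌉ = 2056
j=6: r + 5k = 2487.13 → ⌈·⌉ = 2488
j=7: r + 6k = 2918.53 → ⌈·⌉ = 2919
j=8: r + 7k = 3349.93 → ⌈·⌉ = 3350
j=9: r + 8k = 3781.33 → ⌈·⌉ = 3782
j=10: r + 9k = 4212.73 → ⌈·⌉ = 4213
j=11: r + 10k = 4644.13 → ⌈·⌉ = 4645
j=12: r + 11k = 5075.53 → ⌈·⌉ = 5076
j=13: r + 12k = 5506.93 → ⌈·⌉ = 5507
j=14: r + 13k = 5938.33 → ⌈·⌉ = 5939
j=15: r + 14k = 6369.73 → ⌈·⌉ = 6370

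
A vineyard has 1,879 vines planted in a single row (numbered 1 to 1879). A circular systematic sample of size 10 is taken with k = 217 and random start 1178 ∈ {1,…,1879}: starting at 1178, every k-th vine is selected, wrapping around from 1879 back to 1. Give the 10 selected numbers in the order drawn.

Selection 1: 1178
Selection 2: 1178 + 217 = 1395
Selection 3: 1395 + 217 = 1612
Selection 4: 1612 + 217 = 1829
Selection 5: 1829 + 217 = 2046 → 2046 − 1879 = 167
Selection 6: 167 + 217 = 384
Selection 7: 384 + 217 = 601
Selection 8: 601 + 217 = 818
Selection 9: 818 + 217 = 1035
Selection 10: 1035 + 217 = 1252

1178, 1395, 1612, 1829, 167, 384, 601, 818, 1035, 1252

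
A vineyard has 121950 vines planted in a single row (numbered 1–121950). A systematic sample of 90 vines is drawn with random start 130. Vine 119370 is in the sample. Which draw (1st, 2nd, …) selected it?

89

k = 121950/90 = 1355
position = (119370 − 130)/1355 + 1 = 119240/1355 + 1 = 88 + 1 = 89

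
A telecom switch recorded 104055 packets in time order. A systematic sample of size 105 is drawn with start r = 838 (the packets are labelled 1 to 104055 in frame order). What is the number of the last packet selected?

k = 104055/105 = 991
105th selection = r + (105−1)·k = 838 + 104×991 = 838 + 103064 = 103902

103902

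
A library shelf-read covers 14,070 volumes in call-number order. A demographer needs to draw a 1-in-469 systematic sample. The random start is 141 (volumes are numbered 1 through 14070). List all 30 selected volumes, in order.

volume 1: 141
volume 2: 141 + 469 = 610
volume 3: 610 + 469 = 1079
volume 4: 1079 + 469 = 1548
volume 5: 1548 + 469 = 2017
volume 6: 2017 + 469 = 2486
volume 7: 2486 + 469 = 2955
volume 8: 2955 + 469 = 3424
volume 9: 3424 + 469 = 3893
volume 10: 3893 + 469 = 4362
volume 11: 4362 + 469 = 4831
volume 12: 4831 + 469 = 5300
volume 13: 5300 + 469 = 5769
volume 14: 5769 + 469 = 6238
volume 15: 6238 + 469 = 6707
volume 16: 6707 + 469 = 7176
volume 17: 7176 + 469 = 7645
volume 18: 7645 + 469 = 8114
volume 19: 8114 + 469 = 8583
volume 20: 8583 + 469 = 9052
volume 21: 9052 + 469 = 9521
volume 22: 9521 + 469 = 9990
volume 23: 9990 + 469 = 10459
volume 24: 10459 + 469 = 10928
volume 25: 10928 + 469 = 11397
volume 26: 11397 + 469 = 11866
volume 27: 11866 + 469 = 12335
volume 28: 12335 + 469 = 12804
volume 29: 12804 + 469 = 13273
volume 30: 13273 + 469 = 13742

141, 610, 1079, 1548, 2017, 2486, 2955, 3424, 3893, 4362, 4831, 5300, 5769, 6238, 6707, 7176, 7645, 8114, 8583, 9052, 9521, 9990, 10459, 10928, 11397, 11866, 12335, 12804, 13273, 13742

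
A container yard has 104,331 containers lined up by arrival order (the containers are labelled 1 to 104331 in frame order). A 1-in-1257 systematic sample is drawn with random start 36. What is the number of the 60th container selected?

k = 1257
60th selection = r + (60−1)·k = 36 + 59×1257 = 36 + 74163 = 74199

74199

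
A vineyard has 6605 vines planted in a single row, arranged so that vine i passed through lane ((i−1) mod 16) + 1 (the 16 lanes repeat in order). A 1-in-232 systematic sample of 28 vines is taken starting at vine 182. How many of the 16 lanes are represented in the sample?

2

Consecutive selections differ by k = 232, so their lane numbers differ by 232 mod 16 = 8.
gcd(232, 16) = 8, so the sample visits 16/8 = 2 distinct residues mod 16.
Start 182 is lane 6; the lanes hit are 6, 14.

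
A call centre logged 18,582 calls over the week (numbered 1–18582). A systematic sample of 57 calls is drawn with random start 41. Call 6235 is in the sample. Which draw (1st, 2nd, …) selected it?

k = 18582/57 = 326
position = (6235 − 41)/326 + 1 = 6194/326 + 1 = 19 + 1 = 20

20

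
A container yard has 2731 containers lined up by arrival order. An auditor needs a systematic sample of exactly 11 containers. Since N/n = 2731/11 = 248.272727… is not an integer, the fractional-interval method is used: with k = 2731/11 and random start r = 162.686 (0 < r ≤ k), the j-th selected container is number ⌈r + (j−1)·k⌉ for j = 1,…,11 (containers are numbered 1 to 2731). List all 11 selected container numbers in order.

163, 411, 660, 908, 1156, 1405, 1653, 1901, 2149, 2398, 2646

j=1: r + 0k = 162.686 → ⌈·⌉ = 163
j=2: r + 1k = 410.958727… → ⌈·⌉ = 411
j=3: r + 2k = 659.231454… → ⌈·⌉ = 660
j=4: r + 3k = 907.504181… → ⌈·⌉ = 908
j=5: r + 4k = 1155.776909… → ⌈·⌉ = 1156
j=6: r + 5k = 1404.049636… → ⌈·⌉ = 1405
j=7: r + 6k = 1652.322363… → ⌈·⌉ = 1653
j=8: r + 7k = 1900.595090… → ⌈·⌉ = 1901
j=9: r + 8k = 2148.867818… → ⌈·⌉ = 2149
j=10: r + 9k = 2397.140545… → ⌈·⌉ = 2398
j=11: r + 10k = 2645.413272… → ⌈·⌉ = 2646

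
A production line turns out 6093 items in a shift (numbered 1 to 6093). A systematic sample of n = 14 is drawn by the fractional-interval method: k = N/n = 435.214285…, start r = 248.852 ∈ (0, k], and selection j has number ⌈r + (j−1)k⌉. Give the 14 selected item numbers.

249, 685, 1120, 1555, 1990, 2425, 2861, 3296, 3731, 4166, 4601, 5037, 5472, 5907

j=1: r + 0k = 248.852 → ⌈·⌉ = 249
j=2: r + 1k = 684.066285… → ⌈·⌉ = 685
j=3: r + 2k = 1119.280571… → ⌈·⌉ = 1120
j=4: r + 3k = 1554.494857… → ⌈·⌉ = 1555
j=5: r + 4k = 1989.709142… → ⌈·⌉ = 1990
j=6: r + 5k = 2424.923428… → ⌈·⌉ = 2425
j=7: r + 6k = 2860.137714… → ⌈·⌉ = 2861
j=8: r + 7k = 3295.352 → ⌈·⌉ = 3296
j=9: r + 8k = 3730.566285… → ⌈·⌉ = 3731
j=10: r + 9k = 4165.780571… → ⌈·⌉ = 4166
j=11: r + 10k = 4600.994857… → ⌈·⌉ = 4601
j=12: r + 11k = 5036.209142… → ⌈·⌉ = 5037
j=13: r + 12k = 5471.423428… → ⌈·⌉ = 5472
j=14: r + 13k = 5906.637714… → ⌈·⌉ = 5907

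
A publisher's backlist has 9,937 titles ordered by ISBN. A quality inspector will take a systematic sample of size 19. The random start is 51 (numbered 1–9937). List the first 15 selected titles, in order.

51, 574, 1097, 1620, 2143, 2666, 3189, 3712, 4235, 4758, 5281, 5804, 6327, 6850, 7373

k = N/n = 9937/19 = 523
title 1: 51
title 2: 51 + 523 = 574
title 3: 574 + 523 = 1097
title 4: 1097 + 523 = 1620
title 5: 1620 + 523 = 2143
title 6: 2143 + 523 = 2666
title 7: 2666 + 523 = 3189
title 8: 3189 + 523 = 3712
title 9: 3712 + 523 = 4235
title 10: 4235 + 523 = 4758
title 11: 4758 + 523 = 5281
title 12: 5281 + 523 = 5804
title 13: 5804 + 523 = 6327
title 14: 6327 + 523 = 6850
title 15: 6850 + 523 = 7373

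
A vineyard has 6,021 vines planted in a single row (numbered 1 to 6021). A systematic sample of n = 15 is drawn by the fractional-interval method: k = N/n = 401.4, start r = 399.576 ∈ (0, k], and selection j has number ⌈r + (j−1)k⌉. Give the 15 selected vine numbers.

j=1: r + 0k = 399.576 → ⌈·⌉ = 400
j=2: r + 1k = 800.976 → ⌈·⌉ = 801
j=3: r + 2k = 1202.376 → ⌈·⌉ = 1203
j=4: r + 3k = 1603.776 → ⌈·⌉ = 1604
j=5: r + 4k = 2005.176 → ⌈·⌉ = 2006
j=6: r + 5k = 2406.576 → ⌈·⌉ = 2407
j=7: r + 6k = 2807.976 → ⌈·⌉ = 2808
j=8: r + 7k = 3209.376 → ⌈·⌉ = 3210
j=9: r + 8k = 3610.776 → ⌈·⌉ = 3611
j=10: r + 9k = 4012.176 → ⌈·⌉ = 4013
j=11: r + 10k = 4413.576 → ⌈·⌉ = 4414
j=12: r + 11k = 4814.976 → ⌈·⌉ = 4815
j=13: r + 12k = 5216.376 → ⌈·⌉ = 5217
j=14: r + 13k = 5617.776 → ⌈·⌉ = 5618
j=15: r + 14k = 6019.176 → ⌈·⌉ = 6020

400, 801, 1203, 1604, 2006, 2407, 2808, 3210, 3611, 4013, 4414, 4815, 5217, 5618, 6020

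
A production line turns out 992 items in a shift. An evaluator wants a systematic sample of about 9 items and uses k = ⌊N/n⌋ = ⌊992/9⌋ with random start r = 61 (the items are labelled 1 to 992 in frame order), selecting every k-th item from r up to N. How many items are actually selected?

9

k = ⌊992/9⌋ = 110
Achieved size = ⌊(992 − 61)/110⌋ + 1 = ⌊931/110⌋ + 1 = 8 + 1 = 9
(last selection: 61 + 8×110 = 941 ≤ 992; next would be 1051 > 992)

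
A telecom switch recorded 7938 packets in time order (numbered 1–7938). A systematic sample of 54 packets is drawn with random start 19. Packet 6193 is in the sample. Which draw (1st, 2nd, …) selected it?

43

k = 7938/54 = 147
position = (6193 − 19)/147 + 1 = 6174/147 + 1 = 42 + 1 = 43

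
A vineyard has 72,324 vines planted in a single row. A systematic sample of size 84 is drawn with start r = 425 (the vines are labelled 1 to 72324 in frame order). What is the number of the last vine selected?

71888

k = 72324/84 = 861
84th selection = r + (84−1)·k = 425 + 83×861 = 425 + 71463 = 71888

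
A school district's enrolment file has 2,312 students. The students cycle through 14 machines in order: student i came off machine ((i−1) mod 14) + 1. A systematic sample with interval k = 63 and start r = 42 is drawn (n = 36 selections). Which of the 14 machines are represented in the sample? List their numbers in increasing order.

7, 14

Consecutive selections differ by k = 63, so their machine numbers differ by 63 mod 14 = 7.
gcd(63, 14) = 7, so the sample visits 14/7 = 2 distinct residues mod 14.
Start 42 is machine 14; the machines hit are 7, 14.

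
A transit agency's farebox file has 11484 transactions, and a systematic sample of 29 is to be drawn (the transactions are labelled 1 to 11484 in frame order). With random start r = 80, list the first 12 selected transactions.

k = N/n = 11484/29 = 396
transaction 1: 80
transaction 2: 80 + 396 = 476
transaction 3: 476 + 396 = 872
transaction 4: 872 + 396 = 1268
transaction 5: 1268 + 396 = 1664
transaction 6: 1664 + 396 = 2060
transaction 7: 2060 + 396 = 2456
transaction 8: 2456 + 396 = 2852
transaction 9: 2852 + 396 = 3248
transaction 10: 3248 + 396 = 3644
transaction 11: 3644 + 396 = 4040
transaction 12: 4040 + 396 = 4436

80, 476, 872, 1268, 1664, 2060, 2456, 2852, 3248, 3644, 4040, 4436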